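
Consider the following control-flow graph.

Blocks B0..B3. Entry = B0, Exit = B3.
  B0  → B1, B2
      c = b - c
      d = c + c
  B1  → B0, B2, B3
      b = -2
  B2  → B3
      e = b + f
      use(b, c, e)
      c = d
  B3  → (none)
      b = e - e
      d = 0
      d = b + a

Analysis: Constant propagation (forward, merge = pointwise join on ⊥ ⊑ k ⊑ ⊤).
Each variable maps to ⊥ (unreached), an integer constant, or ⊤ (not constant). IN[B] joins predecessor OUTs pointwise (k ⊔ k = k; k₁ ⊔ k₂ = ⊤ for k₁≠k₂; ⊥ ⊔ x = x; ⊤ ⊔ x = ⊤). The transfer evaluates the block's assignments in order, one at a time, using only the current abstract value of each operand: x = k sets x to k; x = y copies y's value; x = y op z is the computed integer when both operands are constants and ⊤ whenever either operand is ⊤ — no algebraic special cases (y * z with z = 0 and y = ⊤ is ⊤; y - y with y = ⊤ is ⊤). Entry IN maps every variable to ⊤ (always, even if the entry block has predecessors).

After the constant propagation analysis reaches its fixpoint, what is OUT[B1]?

Answer: {a: ⊤, b: -2, c: ⊤, d: ⊤, e: ⊤, f: ⊤}

Working:
Fixpoint table:
  B0: | IN=(all ⊤) | OUT=(all ⊤)
  B1: | IN=(all ⊤) | OUT={b:-2; rest ⊤}
  B2: | IN=(all ⊤) | OUT=(all ⊤)
  B3: | IN=(all ⊤) | OUT=(all ⊤)

Merge at B1: IN[B1] = OUT[B0] = {a: ⊤, b: ⊤, c: ⊤, d: ⊤, e: ⊤, f: ⊤}
Applying B1's transfer function to that IN value gives OUT[B1] (row B1 above).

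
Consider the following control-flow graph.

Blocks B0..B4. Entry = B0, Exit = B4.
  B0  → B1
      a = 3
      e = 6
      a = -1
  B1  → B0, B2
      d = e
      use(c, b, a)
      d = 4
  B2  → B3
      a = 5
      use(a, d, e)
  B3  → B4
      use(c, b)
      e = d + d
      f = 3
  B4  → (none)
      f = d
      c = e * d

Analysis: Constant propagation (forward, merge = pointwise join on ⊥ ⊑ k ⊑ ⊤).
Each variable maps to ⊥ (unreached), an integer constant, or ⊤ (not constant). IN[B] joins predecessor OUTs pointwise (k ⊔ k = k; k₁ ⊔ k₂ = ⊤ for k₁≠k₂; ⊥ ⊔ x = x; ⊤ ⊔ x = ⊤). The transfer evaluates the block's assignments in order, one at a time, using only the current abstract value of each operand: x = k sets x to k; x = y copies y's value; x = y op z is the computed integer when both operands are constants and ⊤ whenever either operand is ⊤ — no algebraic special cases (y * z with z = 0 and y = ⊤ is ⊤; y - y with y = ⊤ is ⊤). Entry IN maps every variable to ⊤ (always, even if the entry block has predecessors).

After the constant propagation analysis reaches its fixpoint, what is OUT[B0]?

Answer: {a: -1, b: ⊤, c: ⊤, d: ⊤, e: 6, f: ⊤}

Derivation:
Per-block solution:
  B0:  IN=(all ⊤)  OUT={a:-1, e:6; rest ⊤}
  B1:  IN={a:-1, e:6; rest ⊤}  OUT={a:-1, d:4, e:6; rest ⊤}
  B2:  IN={a:-1, d:4, e:6; rest ⊤}  OUT={a:5, d:4, e:6; rest ⊤}
  B3:  IN={a:5, d:4, e:6; rest ⊤}  OUT={a:5, d:4, e:8, f:3; rest ⊤}
  B4:  IN={a:5, d:4, e:8, f:3; rest ⊤}  OUT={a:5, c:32, d:4, e:8, f:4; rest ⊤}

Merge at B0 (entry node, so the boundary value (all ⊤) is joined with the incoming edge(s)): IN[B0] = (all ⊤) ⊔ OUT[B1] = {a: ⊤, b: ⊤, c: ⊤, d: ⊤, e: ⊤, f: ⊤}
Applying B0's transfer function to that IN value gives OUT[B0] (row B0 above).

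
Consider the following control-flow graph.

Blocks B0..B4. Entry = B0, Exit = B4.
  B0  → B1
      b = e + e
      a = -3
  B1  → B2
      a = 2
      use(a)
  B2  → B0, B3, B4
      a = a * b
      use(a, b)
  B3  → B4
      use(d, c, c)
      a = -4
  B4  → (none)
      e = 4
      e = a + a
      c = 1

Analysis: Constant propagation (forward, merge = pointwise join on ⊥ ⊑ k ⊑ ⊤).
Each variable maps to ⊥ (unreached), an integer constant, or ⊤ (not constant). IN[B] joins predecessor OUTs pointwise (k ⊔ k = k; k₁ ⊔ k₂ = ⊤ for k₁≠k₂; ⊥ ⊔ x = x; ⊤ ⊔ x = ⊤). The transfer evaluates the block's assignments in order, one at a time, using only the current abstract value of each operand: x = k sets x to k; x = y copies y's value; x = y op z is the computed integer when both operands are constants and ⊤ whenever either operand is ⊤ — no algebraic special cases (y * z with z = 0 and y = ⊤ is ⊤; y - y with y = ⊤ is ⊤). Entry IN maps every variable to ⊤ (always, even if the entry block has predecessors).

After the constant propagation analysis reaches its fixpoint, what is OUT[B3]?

Fixpoint table:
  B0: | IN=(all ⊤) | OUT={a:-3; rest ⊤}
  B1: | IN={a:-3; rest ⊤} | OUT={a:2; rest ⊤}
  B2: | IN={a:2; rest ⊤} | OUT=(all ⊤)
  B3: | IN=(all ⊤) | OUT={a:-4; rest ⊤}
  B4: | IN=(all ⊤) | OUT={c:1; rest ⊤}

Merge at B3: IN[B3] = OUT[B2] = {a: ⊤, b: ⊤, c: ⊤, d: ⊤, e: ⊤, f: ⊤}
Applying B3's transfer function to that IN value gives OUT[B3] (row B3 above).

Answer: {a: -4, b: ⊤, c: ⊤, d: ⊤, e: ⊤, f: ⊤}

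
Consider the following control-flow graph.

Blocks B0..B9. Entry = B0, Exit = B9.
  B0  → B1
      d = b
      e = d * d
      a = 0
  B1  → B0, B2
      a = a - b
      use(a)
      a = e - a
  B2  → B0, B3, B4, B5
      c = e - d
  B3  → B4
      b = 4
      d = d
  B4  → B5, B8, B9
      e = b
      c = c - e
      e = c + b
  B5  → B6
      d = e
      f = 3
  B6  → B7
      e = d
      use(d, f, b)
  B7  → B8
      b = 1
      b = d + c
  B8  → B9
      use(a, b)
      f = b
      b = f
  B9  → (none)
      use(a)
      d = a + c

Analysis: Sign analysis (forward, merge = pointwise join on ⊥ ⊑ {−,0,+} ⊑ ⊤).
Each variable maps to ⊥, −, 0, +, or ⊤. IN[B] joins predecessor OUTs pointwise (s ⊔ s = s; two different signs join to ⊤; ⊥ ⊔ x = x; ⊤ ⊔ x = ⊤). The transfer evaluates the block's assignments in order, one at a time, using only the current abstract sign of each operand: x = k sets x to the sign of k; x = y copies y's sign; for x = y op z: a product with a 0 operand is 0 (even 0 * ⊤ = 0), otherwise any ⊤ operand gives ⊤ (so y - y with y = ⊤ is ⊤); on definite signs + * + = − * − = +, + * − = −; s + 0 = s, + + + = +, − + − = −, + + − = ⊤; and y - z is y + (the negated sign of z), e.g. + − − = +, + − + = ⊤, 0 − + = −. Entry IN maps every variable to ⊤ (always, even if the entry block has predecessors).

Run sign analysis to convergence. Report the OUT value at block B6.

Answer: {a: ⊤, b: ⊤, c: ⊤, d: ⊤, e: ⊤, f: +}

Working:
Converged values:
  B0:   IN=(all ⊤)   OUT={a:0; rest ⊤}
  B1:   IN={a:0; rest ⊤}   OUT=(all ⊤)
  B2:   IN=(all ⊤)   OUT=(all ⊤)
  B3:   IN=(all ⊤)   OUT={b:+; rest ⊤}
  B4:   IN=(all ⊤)   OUT=(all ⊤)
  B5:   IN=(all ⊤)   OUT={f:+; rest ⊤}
  B6:   IN={f:+; rest ⊤}   OUT={f:+; rest ⊤}
  B7:   IN={f:+; rest ⊤}   OUT={f:+; rest ⊤}
  B8:   IN=(all ⊤)   OUT=(all ⊤)
  B9:   IN=(all ⊤)   OUT=(all ⊤)

Merge at B6: IN[B6] = OUT[B5] = {a: ⊤, b: ⊤, c: ⊤, d: ⊤, e: ⊤, f: +}
Applying B6's transfer function to that IN value gives OUT[B6] (row B6 above).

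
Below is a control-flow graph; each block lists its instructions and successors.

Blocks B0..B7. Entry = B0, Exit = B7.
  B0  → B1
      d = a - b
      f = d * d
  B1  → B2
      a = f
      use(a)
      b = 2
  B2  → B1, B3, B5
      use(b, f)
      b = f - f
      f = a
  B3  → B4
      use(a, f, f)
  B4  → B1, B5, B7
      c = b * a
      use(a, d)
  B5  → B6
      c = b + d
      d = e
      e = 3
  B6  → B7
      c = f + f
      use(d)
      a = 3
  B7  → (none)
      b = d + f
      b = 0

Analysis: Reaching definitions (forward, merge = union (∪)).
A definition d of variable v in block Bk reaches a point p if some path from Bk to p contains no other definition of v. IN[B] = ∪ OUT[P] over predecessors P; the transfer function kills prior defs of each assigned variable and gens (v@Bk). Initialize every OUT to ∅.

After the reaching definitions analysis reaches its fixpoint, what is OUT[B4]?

Answer: {a@B1, b@B2, c@B4, d@B0, f@B2}

Trace:
Per-block solution:
  B0:   IN={}   OUT={d@B0, f@B0}
  B1:   IN={a@B1, b@B2, c@B4, d@B0, f@B0, f@B2}   OUT={a@B1, b@B1, c@B4, d@B0, f@B0, f@B2}
  B2:   IN={a@B1, b@B1, c@B4, d@B0, f@B0, f@B2}   OUT={a@B1, b@B2, c@B4, d@B0, f@B2}
  B3:   IN={a@B1, b@B2, c@B4, d@B0, f@B2}   OUT={a@B1, b@B2, c@B4, d@B0, f@B2}
  B4:   IN={a@B1, b@B2, c@B4, d@B0, f@B2}   OUT={a@B1, b@B2, c@B4, d@B0, f@B2}
  B5:   IN={a@B1, b@B2, c@B4, d@B0, f@B2}   OUT={a@B1, b@B2, c@B5, d@B5, e@B5, f@B2}
  B6:   IN={a@B1, b@B2, c@B5, d@B5, e@B5, f@B2}   OUT={a@B6, b@B2, c@B6, d@B5, e@B5, f@B2}
  B7:   IN={a@B1, a@B6, b@B2, c@B4, c@B6, d@B0, d@B5, e@B5, f@B2}   OUT={a@B1, a@B6, b@B7, c@B4, c@B6, d@B0, d@B5, e@B5, f@B2}

Merge at B4: IN[B4] = OUT[B3] = {a@B1, b@B2, c@B4, d@B0, f@B2}
Applying B4's transfer function to that IN value gives OUT[B4] (row B4 above).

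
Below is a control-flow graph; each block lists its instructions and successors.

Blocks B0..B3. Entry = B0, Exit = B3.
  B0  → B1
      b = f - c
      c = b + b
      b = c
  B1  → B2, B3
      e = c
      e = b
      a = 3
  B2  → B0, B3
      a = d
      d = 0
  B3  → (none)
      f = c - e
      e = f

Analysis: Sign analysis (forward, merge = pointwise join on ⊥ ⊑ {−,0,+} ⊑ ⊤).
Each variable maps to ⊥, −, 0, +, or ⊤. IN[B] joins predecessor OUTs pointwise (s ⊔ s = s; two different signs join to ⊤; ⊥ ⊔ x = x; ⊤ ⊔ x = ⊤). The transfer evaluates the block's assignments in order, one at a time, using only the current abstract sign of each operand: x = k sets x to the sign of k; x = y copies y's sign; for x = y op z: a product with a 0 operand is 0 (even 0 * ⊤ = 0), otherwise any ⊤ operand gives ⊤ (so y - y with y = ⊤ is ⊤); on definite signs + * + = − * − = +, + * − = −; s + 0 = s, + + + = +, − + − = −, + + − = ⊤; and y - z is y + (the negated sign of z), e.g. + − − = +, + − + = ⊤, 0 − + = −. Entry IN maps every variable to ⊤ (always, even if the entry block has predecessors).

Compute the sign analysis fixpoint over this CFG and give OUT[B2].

Answer: {a: ⊤, b: ⊤, c: ⊤, d: 0, e: ⊤, f: ⊤}

Trace:
Per-block solution:
  B0: | IN=(all ⊤) | OUT=(all ⊤)
  B1: | IN=(all ⊤) | OUT={a:+; rest ⊤}
  B2: | IN={a:+; rest ⊤} | OUT={d:0; rest ⊤}
  B3: | IN=(all ⊤) | OUT=(all ⊤)

Merge at B2: IN[B2] = OUT[B1] = {a: +, b: ⊤, c: ⊤, d: ⊤, e: ⊤, f: ⊤}
Applying B2's transfer function to that IN value gives OUT[B2] (row B2 above).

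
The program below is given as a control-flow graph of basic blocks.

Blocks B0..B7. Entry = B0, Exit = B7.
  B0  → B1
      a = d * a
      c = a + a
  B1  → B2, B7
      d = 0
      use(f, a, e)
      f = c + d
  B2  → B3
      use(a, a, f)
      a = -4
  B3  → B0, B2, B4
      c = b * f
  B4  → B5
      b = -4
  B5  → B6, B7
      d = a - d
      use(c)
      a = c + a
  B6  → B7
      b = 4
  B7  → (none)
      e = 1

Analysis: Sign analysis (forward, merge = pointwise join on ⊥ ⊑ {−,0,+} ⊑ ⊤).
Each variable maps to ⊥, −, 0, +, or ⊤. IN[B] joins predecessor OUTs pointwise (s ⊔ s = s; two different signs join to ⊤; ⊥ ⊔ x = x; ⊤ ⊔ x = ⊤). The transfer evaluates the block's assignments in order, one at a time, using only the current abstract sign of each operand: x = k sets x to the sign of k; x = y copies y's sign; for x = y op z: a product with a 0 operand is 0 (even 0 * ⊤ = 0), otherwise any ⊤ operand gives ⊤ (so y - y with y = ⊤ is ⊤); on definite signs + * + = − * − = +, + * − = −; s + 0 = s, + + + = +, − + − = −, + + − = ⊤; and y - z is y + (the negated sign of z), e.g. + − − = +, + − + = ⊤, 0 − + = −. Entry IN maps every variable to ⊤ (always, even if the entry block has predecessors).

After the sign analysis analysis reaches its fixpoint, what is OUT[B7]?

Per-block solution:
  B0:   IN=(all ⊤)   OUT=(all ⊤)
  B1:   IN=(all ⊤)   OUT={d:0; rest ⊤}
  B2:   IN={d:0; rest ⊤}   OUT={a:-, d:0; rest ⊤}
  B3:   IN={a:-, d:0; rest ⊤}   OUT={a:-, d:0; rest ⊤}
  B4:   IN={a:-, d:0; rest ⊤}   OUT={a:-, b:-, d:0; rest ⊤}
  B5:   IN={a:-, b:-, d:0; rest ⊤}   OUT={b:-, d:-; rest ⊤}
  B6:   IN={b:-, d:-; rest ⊤}   OUT={b:+, d:-; rest ⊤}
  B7:   IN=(all ⊤)   OUT={e:+; rest ⊤}

Merge at B7: IN[B7] = OUT[B1] ⊔ OUT[B5] ⊔ OUT[B6] = {a: ⊤, b: ⊤, c: ⊤, d: ⊤, e: ⊤, f: ⊤}
Applying B7's transfer function to that IN value gives OUT[B7] (row B7 above).

Answer: {a: ⊤, b: ⊤, c: ⊤, d: ⊤, e: +, f: ⊤}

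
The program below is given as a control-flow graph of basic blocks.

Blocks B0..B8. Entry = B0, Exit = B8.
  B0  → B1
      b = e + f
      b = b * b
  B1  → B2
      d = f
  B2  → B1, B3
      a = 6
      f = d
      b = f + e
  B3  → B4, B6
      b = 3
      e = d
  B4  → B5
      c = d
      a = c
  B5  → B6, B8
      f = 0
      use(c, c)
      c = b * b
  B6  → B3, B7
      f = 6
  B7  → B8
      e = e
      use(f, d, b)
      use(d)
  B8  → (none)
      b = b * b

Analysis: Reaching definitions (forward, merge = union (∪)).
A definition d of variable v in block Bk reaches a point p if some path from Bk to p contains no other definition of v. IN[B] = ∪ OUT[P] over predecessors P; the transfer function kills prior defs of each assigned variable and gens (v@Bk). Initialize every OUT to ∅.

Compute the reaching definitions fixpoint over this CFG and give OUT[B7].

Fixpoint table:
  B0:  IN={}  OUT={b@B0}
  B1:  IN={a@B2, b@B0, b@B2, d@B1, f@B2}  OUT={a@B2, b@B0, b@B2, d@B1, f@B2}
  B2:  IN={a@B2, b@B0, b@B2, d@B1, f@B2}  OUT={a@B2, b@B2, d@B1, f@B2}
  B3:  IN={a@B2, a@B4, b@B2, b@B3, c@B5, d@B1, e@B3, f@B2, f@B6}  OUT={a@B2, a@B4, b@B3, c@B5, d@B1, e@B3, f@B2, f@B6}
  B4:  IN={a@B2, a@B4, b@B3, c@B5, d@B1, e@B3, f@B2, f@B6}  OUT={a@B4, b@B3, c@B4, d@B1, e@B3, f@B2, f@B6}
  B5:  IN={a@B4, b@B3, c@B4, d@B1, e@B3, f@B2, f@B6}  OUT={a@B4, b@B3, c@B5, d@B1, e@B3, f@B5}
  B6:  IN={a@B2, a@B4, b@B3, c@B5, d@B1, e@B3, f@B2, f@B5, f@B6}  OUT={a@B2, a@B4, b@B3, c@B5, d@B1, e@B3, f@B6}
  B7:  IN={a@B2, a@B4, b@B3, c@B5, d@B1, e@B3, f@B6}  OUT={a@B2, a@B4, b@B3, c@B5, d@B1, e@B7, f@B6}
  B8:  IN={a@B2, a@B4, b@B3, c@B5, d@B1, e@B3, e@B7, f@B5, f@B6}  OUT={a@B2, a@B4, b@B8, c@B5, d@B1, e@B3, e@B7, f@B5, f@B6}

Merge at B7: IN[B7] = OUT[B6] = {a@B2, a@B4, b@B3, c@B5, d@B1, e@B3, f@B6}
Applying B7's transfer function to that IN value gives OUT[B7] (row B7 above).

Answer: {a@B2, a@B4, b@B3, c@B5, d@B1, e@B7, f@B6}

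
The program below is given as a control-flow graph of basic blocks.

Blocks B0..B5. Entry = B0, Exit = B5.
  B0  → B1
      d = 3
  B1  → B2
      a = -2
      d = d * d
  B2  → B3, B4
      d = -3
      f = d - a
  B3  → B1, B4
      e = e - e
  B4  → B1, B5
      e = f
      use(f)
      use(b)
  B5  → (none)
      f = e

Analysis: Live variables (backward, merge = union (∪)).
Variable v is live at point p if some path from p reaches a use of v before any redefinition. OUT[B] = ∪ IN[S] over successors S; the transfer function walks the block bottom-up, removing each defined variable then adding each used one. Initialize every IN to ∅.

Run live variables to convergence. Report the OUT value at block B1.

Answer: {a, b, e}

Derivation:
Fixpoint table:
  B0: | IN={b, e} | OUT={b, d, e}
  B1: | IN={b, d, e} | OUT={a, b, e}
  B2: | IN={a, b, e} | OUT={b, d, e, f}
  B3: | IN={b, d, e, f} | OUT={b, d, e, f}
  B4: | IN={b, d, f} | OUT={b, d, e}
  B5: | IN={e} | OUT={}

Merge at B1: OUT[B1] = IN[B2] = {a, b, e}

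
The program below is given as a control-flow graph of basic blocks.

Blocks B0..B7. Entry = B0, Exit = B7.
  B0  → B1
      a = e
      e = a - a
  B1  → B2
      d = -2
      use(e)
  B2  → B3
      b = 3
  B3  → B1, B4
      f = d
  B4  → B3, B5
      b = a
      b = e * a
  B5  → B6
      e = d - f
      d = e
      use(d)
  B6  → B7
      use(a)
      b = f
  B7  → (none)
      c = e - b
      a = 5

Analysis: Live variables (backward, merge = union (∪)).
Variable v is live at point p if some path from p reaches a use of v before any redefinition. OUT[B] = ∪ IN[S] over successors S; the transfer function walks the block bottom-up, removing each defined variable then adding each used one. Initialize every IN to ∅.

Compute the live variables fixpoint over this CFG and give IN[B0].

Answer: {e}

Trace:
Per-block solution:
  B0:  IN={e}  OUT={a, e}
  B1:  IN={a, e}  OUT={a, d, e}
  B2:  IN={a, d, e}  OUT={a, d, e}
  B3:  IN={a, d, e}  OUT={a, d, e, f}
  B4:  IN={a, d, e, f}  OUT={a, d, e, f}
  B5:  IN={a, d, f}  OUT={a, e, f}
  B6:  IN={a, e, f}  OUT={b, e}
  B7:  IN={b, e}  OUT={}

Merge at B0: OUT[B0] = IN[B1] = {a, e}
Applying B0's transfer function to that OUT value gives IN[B0] (row B0 above).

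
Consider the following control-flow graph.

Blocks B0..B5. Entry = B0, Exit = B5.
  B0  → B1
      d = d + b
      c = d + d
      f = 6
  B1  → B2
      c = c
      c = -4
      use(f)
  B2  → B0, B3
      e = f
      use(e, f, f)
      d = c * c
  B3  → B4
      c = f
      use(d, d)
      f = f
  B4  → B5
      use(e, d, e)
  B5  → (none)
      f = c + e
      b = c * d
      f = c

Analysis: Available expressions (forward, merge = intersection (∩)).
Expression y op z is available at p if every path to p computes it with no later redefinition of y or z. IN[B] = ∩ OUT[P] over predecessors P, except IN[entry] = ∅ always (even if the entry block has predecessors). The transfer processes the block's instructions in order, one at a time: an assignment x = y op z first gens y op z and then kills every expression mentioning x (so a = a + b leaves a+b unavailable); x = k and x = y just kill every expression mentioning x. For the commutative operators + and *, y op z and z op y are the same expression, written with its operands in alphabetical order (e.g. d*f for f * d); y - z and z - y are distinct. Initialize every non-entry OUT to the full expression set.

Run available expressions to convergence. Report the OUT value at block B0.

Answer: {d+d}

Trace:
Fixpoint table:
  B0:   IN={}   OUT={d+d}
  B1:   IN={d+d}   OUT={d+d}
  B2:   IN={d+d}   OUT={c*c}
  B3:   IN={c*c}   OUT={}
  B4:   IN={}   OUT={}
  B5:   IN={}   OUT={c*d, c+e}

Merge at B0 (entry node, so the boundary value {} is joined with the incoming edge(s)): IN[B0] = {} ∩ OUT[B2] = {}
Applying B0's transfer function to that IN value gives OUT[B0] (row B0 above).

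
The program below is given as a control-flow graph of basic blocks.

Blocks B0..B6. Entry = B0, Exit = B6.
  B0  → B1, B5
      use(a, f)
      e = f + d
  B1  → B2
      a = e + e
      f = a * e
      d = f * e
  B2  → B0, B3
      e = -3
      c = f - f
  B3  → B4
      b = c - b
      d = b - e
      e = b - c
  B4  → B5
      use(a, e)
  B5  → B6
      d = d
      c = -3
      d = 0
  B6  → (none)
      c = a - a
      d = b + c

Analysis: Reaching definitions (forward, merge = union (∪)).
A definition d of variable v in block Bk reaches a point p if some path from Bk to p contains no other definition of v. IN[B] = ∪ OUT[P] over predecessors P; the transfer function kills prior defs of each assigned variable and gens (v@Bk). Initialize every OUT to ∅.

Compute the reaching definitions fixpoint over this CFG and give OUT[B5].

Answer: {a@B1, b@B3, c@B5, d@B5, e@B0, e@B3, f@B1}

Trace:
Per-block solution:
  B0: | IN={a@B1, c@B2, d@B1, e@B2, f@B1} | OUT={a@B1, c@B2, d@B1, e@B0, f@B1}
  B1: | IN={a@B1, c@B2, d@B1, e@B0, f@B1} | OUT={a@B1, c@B2, d@B1, e@B0, f@B1}
  B2: | IN={a@B1, c@B2, d@B1, e@B0, f@B1} | OUT={a@B1, c@B2, d@B1, e@B2, f@B1}
  B3: | IN={a@B1, c@B2, d@B1, e@B2, f@B1} | OUT={a@B1, b@B3, c@B2, d@B3, e@B3, f@B1}
  B4: | IN={a@B1, b@B3, c@B2, d@B3, e@B3, f@B1} | OUT={a@B1, b@B3, c@B2, d@B3, e@B3, f@B1}
  B5: | IN={a@B1, b@B3, c@B2, d@B1, d@B3, e@B0, e@B3, f@B1} | OUT={a@B1, b@B3, c@B5, d@B5, e@B0, e@B3, f@B1}
  B6: | IN={a@B1, b@B3, c@B5, d@B5, e@B0, e@B3, f@B1} | OUT={a@B1, b@B3, c@B6, d@B6, e@B0, e@B3, f@B1}

Merge at B5: IN[B5] = OUT[B0] ⊔ OUT[B4] = {a@B1, b@B3, c@B2, d@B1, d@B3, e@B0, e@B3, f@B1}
Applying B5's transfer function to that IN value gives OUT[B5] (row B5 above).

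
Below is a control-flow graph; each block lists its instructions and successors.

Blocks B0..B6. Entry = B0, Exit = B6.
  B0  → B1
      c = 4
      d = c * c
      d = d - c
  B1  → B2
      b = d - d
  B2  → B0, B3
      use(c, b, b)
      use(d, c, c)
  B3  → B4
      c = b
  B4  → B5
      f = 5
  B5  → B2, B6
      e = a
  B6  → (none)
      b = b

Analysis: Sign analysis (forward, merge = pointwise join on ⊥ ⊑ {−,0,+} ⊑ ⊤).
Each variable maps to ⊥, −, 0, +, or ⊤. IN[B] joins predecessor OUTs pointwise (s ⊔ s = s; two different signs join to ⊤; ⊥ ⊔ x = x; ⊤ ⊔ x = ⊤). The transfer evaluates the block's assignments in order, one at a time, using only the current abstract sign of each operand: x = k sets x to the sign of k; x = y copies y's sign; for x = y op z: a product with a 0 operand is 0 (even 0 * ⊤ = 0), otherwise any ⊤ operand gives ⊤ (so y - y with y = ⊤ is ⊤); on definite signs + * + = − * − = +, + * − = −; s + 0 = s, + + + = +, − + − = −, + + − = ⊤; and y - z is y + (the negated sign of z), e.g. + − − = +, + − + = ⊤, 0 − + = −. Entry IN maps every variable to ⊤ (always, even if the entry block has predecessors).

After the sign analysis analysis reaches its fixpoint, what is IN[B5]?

Converged values:
  B0: | IN=(all ⊤) | OUT={c:+; rest ⊤}
  B1: | IN={c:+; rest ⊤} | OUT={c:+; rest ⊤}
  B2: | IN=(all ⊤) | OUT=(all ⊤)
  B3: | IN=(all ⊤) | OUT=(all ⊤)
  B4: | IN=(all ⊤) | OUT={f:+; rest ⊤}
  B5: | IN={f:+; rest ⊤} | OUT={f:+; rest ⊤}
  B6: | IN={f:+; rest ⊤} | OUT={f:+; rest ⊤}

Merge at B5: IN[B5] = OUT[B4] = {a: ⊤, b: ⊤, c: ⊤, d: ⊤, e: ⊤, f: +}

Answer: {a: ⊤, b: ⊤, c: ⊤, d: ⊤, e: ⊤, f: +}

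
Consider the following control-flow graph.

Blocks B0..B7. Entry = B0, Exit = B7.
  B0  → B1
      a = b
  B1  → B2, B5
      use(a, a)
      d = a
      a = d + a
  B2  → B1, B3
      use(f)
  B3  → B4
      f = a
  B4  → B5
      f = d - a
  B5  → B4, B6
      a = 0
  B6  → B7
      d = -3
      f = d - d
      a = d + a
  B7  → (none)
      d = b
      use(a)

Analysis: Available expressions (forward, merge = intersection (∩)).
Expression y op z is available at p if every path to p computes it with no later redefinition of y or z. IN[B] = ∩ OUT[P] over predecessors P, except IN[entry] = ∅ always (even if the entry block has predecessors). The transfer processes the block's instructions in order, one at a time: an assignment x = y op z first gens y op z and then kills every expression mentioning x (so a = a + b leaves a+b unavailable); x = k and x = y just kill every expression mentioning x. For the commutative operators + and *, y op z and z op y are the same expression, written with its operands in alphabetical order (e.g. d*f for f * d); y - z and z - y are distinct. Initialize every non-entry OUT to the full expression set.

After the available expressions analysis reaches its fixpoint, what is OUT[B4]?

Answer: {d-a}

Derivation:
Converged values:
  B0: | IN={} | OUT={}
  B1: | IN={} | OUT={}
  B2: | IN={} | OUT={}
  B3: | IN={} | OUT={}
  B4: | IN={} | OUT={d-a}
  B5: | IN={} | OUT={}
  B6: | IN={} | OUT={d-d}
  B7: | IN={d-d} | OUT={}

Merge at B4: IN[B4] = OUT[B3] ∩ OUT[B5] = {}
Applying B4's transfer function to that IN value gives OUT[B4] (row B4 above).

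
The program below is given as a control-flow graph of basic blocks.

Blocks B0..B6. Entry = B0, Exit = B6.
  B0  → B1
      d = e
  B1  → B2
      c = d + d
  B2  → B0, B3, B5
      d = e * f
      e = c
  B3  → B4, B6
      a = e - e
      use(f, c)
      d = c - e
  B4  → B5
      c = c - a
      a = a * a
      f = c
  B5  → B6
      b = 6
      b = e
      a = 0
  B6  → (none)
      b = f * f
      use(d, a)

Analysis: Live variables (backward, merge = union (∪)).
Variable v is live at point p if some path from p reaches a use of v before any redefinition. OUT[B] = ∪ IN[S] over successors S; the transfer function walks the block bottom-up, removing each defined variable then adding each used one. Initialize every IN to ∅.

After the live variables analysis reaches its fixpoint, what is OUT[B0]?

Per-block solution:
  B0:   IN={e, f}   OUT={d, e, f}
  B1:   IN={d, e, f}   OUT={c, e, f}
  B2:   IN={c, e, f}   OUT={c, d, e, f}
  B3:   IN={c, e, f}   OUT={a, c, d, e, f}
  B4:   IN={a, c, d, e}   OUT={d, e, f}
  B5:   IN={d, e, f}   OUT={a, d, f}
  B6:   IN={a, d, f}   OUT={}

Merge at B0: OUT[B0] = IN[B1] = {d, e, f}

Answer: {d, e, f}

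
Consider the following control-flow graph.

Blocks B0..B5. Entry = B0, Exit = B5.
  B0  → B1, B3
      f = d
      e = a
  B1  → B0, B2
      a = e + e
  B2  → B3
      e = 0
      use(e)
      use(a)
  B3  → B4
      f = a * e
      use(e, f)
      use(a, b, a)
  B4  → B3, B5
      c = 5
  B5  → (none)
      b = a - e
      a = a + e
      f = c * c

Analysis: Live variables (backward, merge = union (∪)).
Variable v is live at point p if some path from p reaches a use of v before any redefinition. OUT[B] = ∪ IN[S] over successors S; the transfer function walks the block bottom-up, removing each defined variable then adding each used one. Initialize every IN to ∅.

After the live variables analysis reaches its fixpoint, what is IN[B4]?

Converged values:
  B0: | IN={a, b, d} | OUT={a, b, d, e}
  B1: | IN={b, d, e} | OUT={a, b, d}
  B2: | IN={a, b} | OUT={a, b, e}
  B3: | IN={a, b, e} | OUT={a, b, e}
  B4: | IN={a, b, e} | OUT={a, b, c, e}
  B5: | IN={a, c, e} | OUT={}

Merge at B4: OUT[B4] = IN[B3] ⊔ IN[B5] = {a, b, c, e}
Applying B4's transfer function to that OUT value gives IN[B4] (row B4 above).

Answer: {a, b, e}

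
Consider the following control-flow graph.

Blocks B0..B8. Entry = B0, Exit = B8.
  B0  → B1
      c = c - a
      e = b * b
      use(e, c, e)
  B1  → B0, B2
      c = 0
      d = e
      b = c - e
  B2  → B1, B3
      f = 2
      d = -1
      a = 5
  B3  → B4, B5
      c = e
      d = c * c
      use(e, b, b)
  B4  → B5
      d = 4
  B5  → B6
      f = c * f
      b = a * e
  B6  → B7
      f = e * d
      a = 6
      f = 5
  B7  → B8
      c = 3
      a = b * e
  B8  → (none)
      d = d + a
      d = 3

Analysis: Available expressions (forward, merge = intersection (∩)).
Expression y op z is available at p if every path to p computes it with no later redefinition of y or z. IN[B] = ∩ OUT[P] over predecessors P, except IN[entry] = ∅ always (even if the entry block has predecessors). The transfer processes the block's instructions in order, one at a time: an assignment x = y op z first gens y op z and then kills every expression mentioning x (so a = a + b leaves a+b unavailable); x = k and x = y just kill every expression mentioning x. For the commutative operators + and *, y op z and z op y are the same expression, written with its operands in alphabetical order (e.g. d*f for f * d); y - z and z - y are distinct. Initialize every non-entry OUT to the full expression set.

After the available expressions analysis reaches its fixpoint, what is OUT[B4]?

Per-block solution:
  B0:  IN={}  OUT={b*b}
  B1:  IN={}  OUT={c-e}
  B2:  IN={c-e}  OUT={c-e}
  B3:  IN={c-e}  OUT={c*c}
  B4:  IN={c*c}  OUT={c*c}
  B5:  IN={c*c}  OUT={a*e, c*c}
  B6:  IN={a*e, c*c}  OUT={c*c, d*e}
  B7:  IN={c*c, d*e}  OUT={b*e, d*e}
  B8:  IN={b*e, d*e}  OUT={b*e}

Merge at B4: IN[B4] = OUT[B3] = {c*c}
Applying B4's transfer function to that IN value gives OUT[B4] (row B4 above).

Answer: {c*c}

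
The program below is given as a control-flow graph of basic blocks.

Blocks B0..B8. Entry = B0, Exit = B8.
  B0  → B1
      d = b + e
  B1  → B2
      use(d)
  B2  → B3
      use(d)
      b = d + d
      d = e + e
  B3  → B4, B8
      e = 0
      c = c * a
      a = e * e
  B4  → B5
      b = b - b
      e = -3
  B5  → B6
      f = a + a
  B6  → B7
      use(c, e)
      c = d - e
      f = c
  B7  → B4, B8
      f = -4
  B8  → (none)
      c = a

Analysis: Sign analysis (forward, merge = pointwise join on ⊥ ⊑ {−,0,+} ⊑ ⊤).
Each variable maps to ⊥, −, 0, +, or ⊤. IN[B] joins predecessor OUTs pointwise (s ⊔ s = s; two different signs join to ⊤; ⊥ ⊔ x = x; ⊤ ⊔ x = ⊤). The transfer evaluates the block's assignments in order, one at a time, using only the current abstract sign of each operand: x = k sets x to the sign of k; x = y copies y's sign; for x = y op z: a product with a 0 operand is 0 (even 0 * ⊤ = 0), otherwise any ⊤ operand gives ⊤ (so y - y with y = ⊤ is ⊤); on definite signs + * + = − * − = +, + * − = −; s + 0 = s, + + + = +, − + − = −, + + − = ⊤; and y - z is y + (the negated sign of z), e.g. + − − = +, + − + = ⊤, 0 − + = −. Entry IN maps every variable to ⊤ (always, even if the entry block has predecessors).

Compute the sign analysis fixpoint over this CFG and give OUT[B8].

Fixpoint table:
  B0: | IN=(all ⊤) | OUT=(all ⊤)
  B1: | IN=(all ⊤) | OUT=(all ⊤)
  B2: | IN=(all ⊤) | OUT=(all ⊤)
  B3: | IN=(all ⊤) | OUT={a:0, e:0; rest ⊤}
  B4: | IN={a:0; rest ⊤} | OUT={a:0, e:-; rest ⊤}
  B5: | IN={a:0, e:-; rest ⊤} | OUT={a:0, e:-, f:0; rest ⊤}
  B6: | IN={a:0, e:-, f:0; rest ⊤} | OUT={a:0, e:-; rest ⊤}
  B7: | IN={a:0, e:-; rest ⊤} | OUT={a:0, e:-, f:-; rest ⊤}
  B8: | IN={a:0; rest ⊤} | OUT={a:0, c:0; rest ⊤}

Merge at B8: IN[B8] = OUT[B3] ⊔ OUT[B7] = {a: 0, b: ⊤, c: ⊤, d: ⊤, e: ⊤, f: ⊤}
Applying B8's transfer function to that IN value gives OUT[B8] (row B8 above).

Answer: {a: 0, b: ⊤, c: 0, d: ⊤, e: ⊤, f: ⊤}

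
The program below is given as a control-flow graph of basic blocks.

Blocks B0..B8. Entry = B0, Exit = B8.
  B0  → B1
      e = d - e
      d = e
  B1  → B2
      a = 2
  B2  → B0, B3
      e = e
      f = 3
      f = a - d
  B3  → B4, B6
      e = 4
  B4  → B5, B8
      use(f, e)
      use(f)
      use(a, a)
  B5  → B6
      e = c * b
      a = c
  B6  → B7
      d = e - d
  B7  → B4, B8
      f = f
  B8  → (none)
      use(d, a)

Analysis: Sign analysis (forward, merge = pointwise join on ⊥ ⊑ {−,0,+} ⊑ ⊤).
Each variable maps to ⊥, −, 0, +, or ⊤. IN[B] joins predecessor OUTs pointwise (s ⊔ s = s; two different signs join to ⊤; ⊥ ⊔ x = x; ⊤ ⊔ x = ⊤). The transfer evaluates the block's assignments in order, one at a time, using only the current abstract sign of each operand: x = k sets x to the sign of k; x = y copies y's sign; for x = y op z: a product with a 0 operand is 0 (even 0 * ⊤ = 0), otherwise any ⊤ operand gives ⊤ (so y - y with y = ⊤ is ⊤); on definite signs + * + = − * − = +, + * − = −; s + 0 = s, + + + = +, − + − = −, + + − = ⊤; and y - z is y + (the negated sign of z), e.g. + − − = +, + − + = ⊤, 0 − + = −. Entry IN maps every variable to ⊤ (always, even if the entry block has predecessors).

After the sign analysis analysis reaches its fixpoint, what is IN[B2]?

Fixpoint table:
  B0: | IN=(all ⊤) | OUT=(all ⊤)
  B1: | IN=(all ⊤) | OUT={a:+; rest ⊤}
  B2: | IN={a:+; rest ⊤} | OUT={a:+; rest ⊤}
  B3: | IN={a:+; rest ⊤} | OUT={a:+, e:+; rest ⊤}
  B4: | IN=(all ⊤) | OUT=(all ⊤)
  B5: | IN=(all ⊤) | OUT=(all ⊤)
  B6: | IN=(all ⊤) | OUT=(all ⊤)
  B7: | IN=(all ⊤) | OUT=(all ⊤)
  B8: | IN=(all ⊤) | OUT=(all ⊤)

Merge at B2: IN[B2] = OUT[B1] = {a: +, b: ⊤, c: ⊤, d: ⊤, e: ⊤, f: ⊤}

Answer: {a: +, b: ⊤, c: ⊤, d: ⊤, e: ⊤, f: ⊤}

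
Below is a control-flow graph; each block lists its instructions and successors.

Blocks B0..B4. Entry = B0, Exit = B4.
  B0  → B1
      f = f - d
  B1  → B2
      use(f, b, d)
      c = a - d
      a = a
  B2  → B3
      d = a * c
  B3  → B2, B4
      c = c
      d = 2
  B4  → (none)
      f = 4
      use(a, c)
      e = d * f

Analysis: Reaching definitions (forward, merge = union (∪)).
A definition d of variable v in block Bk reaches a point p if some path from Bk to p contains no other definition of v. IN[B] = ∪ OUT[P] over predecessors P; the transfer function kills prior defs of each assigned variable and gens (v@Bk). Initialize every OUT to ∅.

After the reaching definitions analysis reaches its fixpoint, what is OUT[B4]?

Answer: {a@B1, c@B3, d@B3, e@B4, f@B4}

Derivation:
Per-block solution:
  B0: | IN={} | OUT={f@B0}
  B1: | IN={f@B0} | OUT={a@B1, c@B1, f@B0}
  B2: | IN={a@B1, c@B1, c@B3, d@B3, f@B0} | OUT={a@B1, c@B1, c@B3, d@B2, f@B0}
  B3: | IN={a@B1, c@B1, c@B3, d@B2, f@B0} | OUT={a@B1, c@B3, d@B3, f@B0}
  B4: | IN={a@B1, c@B3, d@B3, f@B0} | OUT={a@B1, c@B3, d@B3, e@B4, f@B4}

Merge at B4: IN[B4] = OUT[B3] = {a@B1, c@B3, d@B3, f@B0}
Applying B4's transfer function to that IN value gives OUT[B4] (row B4 above).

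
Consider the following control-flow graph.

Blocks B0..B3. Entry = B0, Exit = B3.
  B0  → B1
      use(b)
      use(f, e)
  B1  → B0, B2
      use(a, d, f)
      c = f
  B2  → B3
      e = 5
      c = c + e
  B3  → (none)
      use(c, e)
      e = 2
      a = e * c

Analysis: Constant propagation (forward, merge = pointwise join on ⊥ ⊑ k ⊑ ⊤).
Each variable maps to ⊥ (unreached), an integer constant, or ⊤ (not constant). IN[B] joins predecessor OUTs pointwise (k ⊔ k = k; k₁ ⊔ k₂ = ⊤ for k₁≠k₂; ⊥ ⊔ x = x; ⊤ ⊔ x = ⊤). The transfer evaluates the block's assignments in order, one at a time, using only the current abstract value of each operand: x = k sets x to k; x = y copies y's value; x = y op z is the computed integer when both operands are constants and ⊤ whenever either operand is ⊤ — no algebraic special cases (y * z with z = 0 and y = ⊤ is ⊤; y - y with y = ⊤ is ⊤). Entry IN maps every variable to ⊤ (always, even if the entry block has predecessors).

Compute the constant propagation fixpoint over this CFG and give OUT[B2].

Answer: {a: ⊤, b: ⊤, c: ⊤, d: ⊤, e: 5, f: ⊤}

Working:
Fixpoint table:
  B0:  IN=(all ⊤)  OUT=(all ⊤)
  B1:  IN=(all ⊤)  OUT=(all ⊤)
  B2:  IN=(all ⊤)  OUT={e:5; rest ⊤}
  B3:  IN={e:5; rest ⊤}  OUT={e:2; rest ⊤}

Merge at B2: IN[B2] = OUT[B1] = {a: ⊤, b: ⊤, c: ⊤, d: ⊤, e: ⊤, f: ⊤}
Applying B2's transfer function to that IN value gives OUT[B2] (row B2 above).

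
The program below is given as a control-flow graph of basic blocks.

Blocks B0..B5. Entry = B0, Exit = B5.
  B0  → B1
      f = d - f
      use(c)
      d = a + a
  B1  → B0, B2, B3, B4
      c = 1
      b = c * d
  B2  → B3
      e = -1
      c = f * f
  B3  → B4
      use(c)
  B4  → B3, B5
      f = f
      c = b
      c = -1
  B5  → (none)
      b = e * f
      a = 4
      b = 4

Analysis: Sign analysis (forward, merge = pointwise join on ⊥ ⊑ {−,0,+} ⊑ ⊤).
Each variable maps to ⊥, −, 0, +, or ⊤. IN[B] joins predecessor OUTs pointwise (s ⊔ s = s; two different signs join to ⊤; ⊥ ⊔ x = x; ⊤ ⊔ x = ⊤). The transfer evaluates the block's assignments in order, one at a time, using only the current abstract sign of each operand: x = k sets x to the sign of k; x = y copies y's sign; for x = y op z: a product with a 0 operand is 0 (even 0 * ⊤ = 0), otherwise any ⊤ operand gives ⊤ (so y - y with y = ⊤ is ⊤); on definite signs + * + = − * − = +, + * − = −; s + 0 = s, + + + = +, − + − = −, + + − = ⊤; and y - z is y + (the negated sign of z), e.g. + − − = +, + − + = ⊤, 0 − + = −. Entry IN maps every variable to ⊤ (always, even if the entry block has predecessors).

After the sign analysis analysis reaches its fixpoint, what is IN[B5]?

Fixpoint table:
  B0: | IN=(all ⊤) | OUT=(all ⊤)
  B1: | IN=(all ⊤) | OUT={c:+; rest ⊤}
  B2: | IN={c:+; rest ⊤} | OUT={e:-; rest ⊤}
  B3: | IN=(all ⊤) | OUT=(all ⊤)
  B4: | IN=(all ⊤) | OUT={c:-; rest ⊤}
  B5: | IN={c:-; rest ⊤} | OUT={a:+, b:+, c:-; rest ⊤}

Merge at B5: IN[B5] = OUT[B4] = {a: ⊤, b: ⊤, c: -, d: ⊤, e: ⊤, f: ⊤}

Answer: {a: ⊤, b: ⊤, c: -, d: ⊤, e: ⊤, f: ⊤}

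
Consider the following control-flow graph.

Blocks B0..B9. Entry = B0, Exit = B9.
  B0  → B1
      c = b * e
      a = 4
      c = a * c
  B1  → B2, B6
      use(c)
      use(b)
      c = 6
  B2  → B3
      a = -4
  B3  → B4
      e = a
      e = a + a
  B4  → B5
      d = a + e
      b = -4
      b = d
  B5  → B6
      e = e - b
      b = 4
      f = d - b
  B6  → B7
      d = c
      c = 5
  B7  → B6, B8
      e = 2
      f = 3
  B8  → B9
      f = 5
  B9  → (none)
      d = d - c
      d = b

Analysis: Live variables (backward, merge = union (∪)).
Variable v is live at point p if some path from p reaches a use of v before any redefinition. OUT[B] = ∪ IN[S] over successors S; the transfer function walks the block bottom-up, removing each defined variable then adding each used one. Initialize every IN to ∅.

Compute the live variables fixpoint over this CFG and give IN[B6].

Answer: {b, c}

Trace:
Per-block solution:
  B0: | IN={b, e} | OUT={b, c}
  B1: | IN={b, c} | OUT={b, c}
  B2: | IN={c} | OUT={a, c}
  B3: | IN={a, c} | OUT={a, c, e}
  B4: | IN={a, c, e} | OUT={b, c, d, e}
  B5: | IN={b, c, d, e} | OUT={b, c}
  B6: | IN={b, c} | OUT={b, c, d}
  B7: | IN={b, c, d} | OUT={b, c, d}
  B8: | IN={b, c, d} | OUT={b, c, d}
  B9: | IN={b, c, d} | OUT={}

Merge at B6: OUT[B6] = IN[B7] = {b, c, d}
Applying B6's transfer function to that OUT value gives IN[B6] (row B6 above).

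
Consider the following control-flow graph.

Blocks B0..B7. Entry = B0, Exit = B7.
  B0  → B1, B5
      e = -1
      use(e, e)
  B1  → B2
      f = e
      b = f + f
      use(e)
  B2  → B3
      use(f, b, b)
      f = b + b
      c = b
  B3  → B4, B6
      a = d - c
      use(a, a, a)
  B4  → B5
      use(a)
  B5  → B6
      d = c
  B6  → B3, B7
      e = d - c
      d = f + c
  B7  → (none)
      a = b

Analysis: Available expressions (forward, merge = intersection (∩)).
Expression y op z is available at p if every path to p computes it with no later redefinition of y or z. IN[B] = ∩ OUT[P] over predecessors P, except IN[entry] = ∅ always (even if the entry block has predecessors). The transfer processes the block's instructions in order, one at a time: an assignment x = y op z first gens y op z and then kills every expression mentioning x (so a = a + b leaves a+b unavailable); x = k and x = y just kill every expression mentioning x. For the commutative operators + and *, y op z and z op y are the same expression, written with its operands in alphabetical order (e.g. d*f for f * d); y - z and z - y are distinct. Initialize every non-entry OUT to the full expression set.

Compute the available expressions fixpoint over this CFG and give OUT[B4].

Per-block solution:
  B0:   IN={}   OUT={}
  B1:   IN={}   OUT={f+f}
  B2:   IN={f+f}   OUT={b+b}
  B3:   IN={}   OUT={d-c}
  B4:   IN={d-c}   OUT={d-c}
  B5:   IN={}   OUT={}
  B6:   IN={}   OUT={c+f}
  B7:   IN={c+f}   OUT={c+f}

Merge at B4: IN[B4] = OUT[B3] = {d-c}
Applying B4's transfer function to that IN value gives OUT[B4] (row B4 above).

Answer: {d-c}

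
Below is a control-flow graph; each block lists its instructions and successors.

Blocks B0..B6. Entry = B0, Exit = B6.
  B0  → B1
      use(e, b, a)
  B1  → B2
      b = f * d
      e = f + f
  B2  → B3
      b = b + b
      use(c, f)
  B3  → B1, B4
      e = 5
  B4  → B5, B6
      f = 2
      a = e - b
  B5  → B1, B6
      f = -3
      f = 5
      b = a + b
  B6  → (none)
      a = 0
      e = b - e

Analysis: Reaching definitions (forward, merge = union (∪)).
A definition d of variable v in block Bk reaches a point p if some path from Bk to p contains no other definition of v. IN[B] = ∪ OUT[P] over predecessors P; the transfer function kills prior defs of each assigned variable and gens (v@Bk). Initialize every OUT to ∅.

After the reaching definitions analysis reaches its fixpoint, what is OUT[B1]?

Answer: {a@B4, b@B1, e@B1, f@B5}

Trace:
Per-block solution:
  B0:  IN={}  OUT={}
  B1:  IN={a@B4, b@B2, b@B5, e@B3, f@B5}  OUT={a@B4, b@B1, e@B1, f@B5}
  B2:  IN={a@B4, b@B1, e@B1, f@B5}  OUT={a@B4, b@B2, e@B1, f@B5}
  B3:  IN={a@B4, b@B2, e@B1, f@B5}  OUT={a@B4, b@B2, e@B3, f@B5}
  B4:  IN={a@B4, b@B2, e@B3, f@B5}  OUT={a@B4, b@B2, e@B3, f@B4}
  B5:  IN={a@B4, b@B2, e@B3, f@B4}  OUT={a@B4, b@B5, e@B3, f@B5}
  B6:  IN={a@B4, b@B2, b@B5, e@B3, f@B4, f@B5}  OUT={a@B6, b@B2, b@B5, e@B6, f@B4, f@B5}

Merge at B1: IN[B1] = OUT[B0] ⊔ OUT[B3] ⊔ OUT[B5] = {a@B4, b@B2, b@B5, e@B3, f@B5}
Applying B1's transfer function to that IN value gives OUT[B1] (row B1 above).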